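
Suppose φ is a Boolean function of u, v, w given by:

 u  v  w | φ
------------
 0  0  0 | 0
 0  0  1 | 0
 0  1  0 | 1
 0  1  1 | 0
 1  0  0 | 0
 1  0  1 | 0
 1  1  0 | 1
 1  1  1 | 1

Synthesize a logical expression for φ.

φ(u, v, w) = (((NOT u AND v) AND NOT w) OR ((u AND v) AND NOT w)) OR ((u AND v) AND w)

The 1-rows are (0,1,0), (1,1,0), (1,1,1). Each contributes one minterm — ¬u·v·¬w; u·v·¬w; u·v·w — and their disjunction is a sum-of-products form of φ.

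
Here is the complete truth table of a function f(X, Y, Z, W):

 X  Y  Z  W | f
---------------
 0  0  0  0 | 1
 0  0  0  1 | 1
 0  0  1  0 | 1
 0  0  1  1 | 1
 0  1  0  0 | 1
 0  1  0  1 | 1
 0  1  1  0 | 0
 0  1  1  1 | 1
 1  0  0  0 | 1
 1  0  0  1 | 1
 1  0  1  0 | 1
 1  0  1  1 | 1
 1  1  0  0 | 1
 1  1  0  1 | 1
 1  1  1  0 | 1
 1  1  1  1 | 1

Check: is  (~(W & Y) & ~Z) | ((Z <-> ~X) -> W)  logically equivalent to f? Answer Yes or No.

No

Check the formula against f row by row:
  X=0, Y=0, Z=0, W=0: formula gives 1, f = 1 ✓
  X=0, Y=0, Z=0, W=1: formula gives 1, f = 1 ✓
  X=0, Y=0, Z=1, W=0: formula gives 0, but f = 1 ✗
Since they disagree at (0,0,1,0), the expression is not a correct formula for f.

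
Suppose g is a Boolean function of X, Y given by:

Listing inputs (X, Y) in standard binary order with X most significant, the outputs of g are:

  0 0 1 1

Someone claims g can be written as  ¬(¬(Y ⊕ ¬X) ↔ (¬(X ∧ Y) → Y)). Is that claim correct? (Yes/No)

Test each input against both g and the formula:
  X=0, Y=0: formula gives 0, g = 0 ✓
  X=0, Y=1: formula gives 0, g = 0 ✓
  X=1, Y=0: formula gives 1, g = 1 ✓
  X=1, Y=1: formula gives 1, g = 1 ✓
No disagreement on any input; they are logically equivalent.

Yes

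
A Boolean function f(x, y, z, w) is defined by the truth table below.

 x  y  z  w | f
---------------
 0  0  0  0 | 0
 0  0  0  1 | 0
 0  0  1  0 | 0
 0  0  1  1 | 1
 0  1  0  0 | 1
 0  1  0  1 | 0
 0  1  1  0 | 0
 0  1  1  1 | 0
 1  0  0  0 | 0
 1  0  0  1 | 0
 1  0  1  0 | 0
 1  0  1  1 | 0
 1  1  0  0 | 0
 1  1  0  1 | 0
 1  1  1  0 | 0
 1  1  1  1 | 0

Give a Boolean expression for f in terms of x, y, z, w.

The 1-rows are (0,0,1,1), (0,1,0,0). Each contributes one minterm — ¬x·¬y·z·w; ¬x·y·¬z·¬w — and their disjunction is a sum-of-products form of f.

f(x, y, z, w) = (((not x and not y) and z) and w) or (((not x and y) and not z) and not w)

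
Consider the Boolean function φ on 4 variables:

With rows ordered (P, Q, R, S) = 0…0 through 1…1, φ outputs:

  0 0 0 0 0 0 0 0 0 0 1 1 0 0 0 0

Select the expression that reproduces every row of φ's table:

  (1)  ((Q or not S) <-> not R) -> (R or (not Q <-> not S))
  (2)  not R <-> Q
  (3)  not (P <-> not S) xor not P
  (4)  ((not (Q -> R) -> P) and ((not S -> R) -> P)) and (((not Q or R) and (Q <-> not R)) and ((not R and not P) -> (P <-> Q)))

4

(1): at (0,0,0,0) it gives 1, but φ = 0 — eliminated.
(2): at (0,0,1,0) it gives 1, but φ = 0 — eliminated.
(3): at (0,0,0,1) it gives 1, but φ = 0 — eliminated.
(4) is the remaining candidate, and it agrees with φ on all 16 inputs.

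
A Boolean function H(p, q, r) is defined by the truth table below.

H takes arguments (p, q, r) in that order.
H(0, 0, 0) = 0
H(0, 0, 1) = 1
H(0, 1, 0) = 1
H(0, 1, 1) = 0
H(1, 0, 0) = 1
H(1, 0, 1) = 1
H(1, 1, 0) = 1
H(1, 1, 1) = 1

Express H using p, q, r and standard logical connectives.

H(p, q, r) = (((p' · q') · r') + ((p' · q) · r))'

H is 0 on only 2 rows — (0,0,0), (0,1,1). Writing each as a minterm (¬p·¬q·¬r, ¬p·q·r) and OR-ing them characterizes exactly where H=0, so H is the negation of that disjunction.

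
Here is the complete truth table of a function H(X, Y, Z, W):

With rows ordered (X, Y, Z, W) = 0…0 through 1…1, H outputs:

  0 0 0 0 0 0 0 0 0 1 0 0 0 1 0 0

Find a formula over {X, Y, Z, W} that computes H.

H(X, Y, Z, W) = (((X AND NOT Y) AND NOT Z) AND W) OR (((X AND Y) AND NOT Z) AND W)

The 1-rows are (1,0,0,1), (1,1,0,1). Each contributes one minterm — X·¬Y·¬Z·W; X·Y·¬Z·W — and their disjunction is a sum-of-products form of H.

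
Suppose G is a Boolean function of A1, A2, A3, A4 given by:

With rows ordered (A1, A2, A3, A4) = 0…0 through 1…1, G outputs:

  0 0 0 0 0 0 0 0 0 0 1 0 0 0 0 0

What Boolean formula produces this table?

G(A1, A2, A3, A4) = ((A1 AND NOT A2) AND A3) AND NOT A4

G is 1 on exactly one input, (1,0,1,0), whose minterm is A1·¬A2·A3·¬A4. So G is just that conjunction.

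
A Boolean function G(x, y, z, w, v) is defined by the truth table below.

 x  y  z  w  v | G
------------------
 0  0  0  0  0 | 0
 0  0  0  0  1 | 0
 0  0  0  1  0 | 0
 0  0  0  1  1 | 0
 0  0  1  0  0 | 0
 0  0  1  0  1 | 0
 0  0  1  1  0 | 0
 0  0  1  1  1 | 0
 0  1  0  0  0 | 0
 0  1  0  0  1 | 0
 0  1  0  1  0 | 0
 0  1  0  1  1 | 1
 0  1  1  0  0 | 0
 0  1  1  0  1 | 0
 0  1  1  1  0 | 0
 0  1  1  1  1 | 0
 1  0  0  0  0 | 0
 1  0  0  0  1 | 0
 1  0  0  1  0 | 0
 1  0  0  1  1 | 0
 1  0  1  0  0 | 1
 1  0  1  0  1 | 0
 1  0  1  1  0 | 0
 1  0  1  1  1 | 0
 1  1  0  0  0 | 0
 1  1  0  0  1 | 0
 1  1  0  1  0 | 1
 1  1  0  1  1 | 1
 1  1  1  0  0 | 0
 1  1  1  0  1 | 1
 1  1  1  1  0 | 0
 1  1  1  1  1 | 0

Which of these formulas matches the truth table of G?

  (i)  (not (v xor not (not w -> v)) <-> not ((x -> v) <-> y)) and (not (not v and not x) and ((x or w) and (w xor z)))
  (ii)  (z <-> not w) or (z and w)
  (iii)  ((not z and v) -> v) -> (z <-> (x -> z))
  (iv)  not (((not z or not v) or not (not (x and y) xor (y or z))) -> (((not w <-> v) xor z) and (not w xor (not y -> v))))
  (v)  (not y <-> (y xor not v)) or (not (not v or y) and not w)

i

(ii) fails at (0,0,0,1,0): the formula yields 1, G is 0.
(iii) fails at (0,0,1,0,0): the formula yields 1, G is 0.
(iv) fails at (0,0,0,0,0): the formula yields 1, G is 0.
(v) fails at (0,0,0,0,0): the formula yields 1, G is 0.
(i) is the remaining candidate, and it agrees with G on all 32 inputs.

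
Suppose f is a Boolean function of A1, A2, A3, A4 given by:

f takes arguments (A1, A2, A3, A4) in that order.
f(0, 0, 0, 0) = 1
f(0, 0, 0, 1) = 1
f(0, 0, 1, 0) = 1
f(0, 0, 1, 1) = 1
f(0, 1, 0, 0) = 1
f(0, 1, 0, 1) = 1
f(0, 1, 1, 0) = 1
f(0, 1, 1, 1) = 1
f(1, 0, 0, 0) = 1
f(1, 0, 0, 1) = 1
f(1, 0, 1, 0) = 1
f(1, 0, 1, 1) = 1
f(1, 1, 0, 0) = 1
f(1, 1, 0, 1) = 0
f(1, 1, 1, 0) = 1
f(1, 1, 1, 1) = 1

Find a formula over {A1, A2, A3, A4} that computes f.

Only row (1,1,0,1) gives 0. So f is 1 everywhere except there — the complement of the minterm A1·A2·¬A3·A4.

f(A1, A2, A3, A4) = not (((A1 and A2) and not A3) and A4)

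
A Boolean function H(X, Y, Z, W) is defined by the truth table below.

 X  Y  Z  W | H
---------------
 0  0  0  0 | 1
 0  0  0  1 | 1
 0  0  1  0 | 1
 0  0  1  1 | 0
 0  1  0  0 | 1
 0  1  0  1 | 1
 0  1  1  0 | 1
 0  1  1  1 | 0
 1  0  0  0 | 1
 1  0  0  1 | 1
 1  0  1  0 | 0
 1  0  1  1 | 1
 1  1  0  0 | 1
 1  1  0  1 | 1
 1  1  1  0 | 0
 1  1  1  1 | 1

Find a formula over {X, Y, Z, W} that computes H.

The 0-rows are (0,0,1,1), (0,1,1,1), (1,0,1,0), (1,1,1,0). Take each as a conjunction (¬X·¬Y·Z·W, ¬X·Y·Z·W, X·¬Y·Z·¬W, X·Y·Z·¬W), form their disjunction, and complement — that gives a formula that is 1 everywhere H is.

H(X, Y, Z, W) = ((((((X' · Y') · Z) · W) + (((X' · Y) · Z) · W)) + (((X · Y') · Z) · W')) + (((X · Y) · Z) · W'))'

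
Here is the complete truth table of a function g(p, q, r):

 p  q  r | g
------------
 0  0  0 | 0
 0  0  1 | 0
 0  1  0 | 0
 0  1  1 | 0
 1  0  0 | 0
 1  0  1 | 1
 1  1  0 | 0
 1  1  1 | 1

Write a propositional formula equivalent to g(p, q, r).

g(p, q, r) = ((p and not q) and r) or ((p and q) and r)

The 1-rows are (1,0,1), (1,1,1). Each contributes one minterm — p·¬q·r; p·q·r — and their disjunction is a sum-of-products form of g.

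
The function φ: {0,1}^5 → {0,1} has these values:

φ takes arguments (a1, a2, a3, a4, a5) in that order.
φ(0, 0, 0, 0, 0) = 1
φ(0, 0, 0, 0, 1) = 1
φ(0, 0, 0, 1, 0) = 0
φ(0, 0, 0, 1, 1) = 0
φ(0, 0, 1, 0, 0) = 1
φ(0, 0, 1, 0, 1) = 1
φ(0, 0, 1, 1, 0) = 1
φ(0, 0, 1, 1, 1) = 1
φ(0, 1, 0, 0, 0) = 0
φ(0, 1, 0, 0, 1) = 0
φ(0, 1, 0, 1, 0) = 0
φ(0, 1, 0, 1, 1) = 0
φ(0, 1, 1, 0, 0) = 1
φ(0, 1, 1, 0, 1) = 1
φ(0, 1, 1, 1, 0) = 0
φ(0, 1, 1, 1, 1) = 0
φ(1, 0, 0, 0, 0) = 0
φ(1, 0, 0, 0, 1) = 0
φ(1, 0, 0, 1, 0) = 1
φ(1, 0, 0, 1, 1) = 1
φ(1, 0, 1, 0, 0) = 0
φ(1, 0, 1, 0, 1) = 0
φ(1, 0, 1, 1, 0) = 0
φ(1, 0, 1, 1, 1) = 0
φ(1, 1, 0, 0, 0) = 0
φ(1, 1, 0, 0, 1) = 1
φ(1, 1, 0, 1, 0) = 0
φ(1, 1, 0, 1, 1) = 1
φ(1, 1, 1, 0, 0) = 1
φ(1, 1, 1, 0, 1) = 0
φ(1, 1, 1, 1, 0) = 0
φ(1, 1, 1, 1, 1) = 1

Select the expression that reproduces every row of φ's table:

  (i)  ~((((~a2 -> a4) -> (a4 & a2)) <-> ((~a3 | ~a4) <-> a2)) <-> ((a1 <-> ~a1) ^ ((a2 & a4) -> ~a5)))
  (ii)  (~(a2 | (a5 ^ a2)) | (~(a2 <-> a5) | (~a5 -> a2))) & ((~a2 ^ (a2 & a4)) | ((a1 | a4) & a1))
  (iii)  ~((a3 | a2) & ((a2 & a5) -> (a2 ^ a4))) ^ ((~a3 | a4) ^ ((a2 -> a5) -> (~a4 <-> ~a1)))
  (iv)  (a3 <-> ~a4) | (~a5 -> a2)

iii

(i): at (0,1,0,0,0) it gives 1, but φ = 0 — eliminated.
(ii): at (0,0,0,1,0) it gives 1, but φ = 0 — eliminated.
(iv): at (0,0,0,0,0) it gives 0, but φ = 1 — eliminated.
Only (iii) survives; checking it on all 32 rows confirms it matches φ.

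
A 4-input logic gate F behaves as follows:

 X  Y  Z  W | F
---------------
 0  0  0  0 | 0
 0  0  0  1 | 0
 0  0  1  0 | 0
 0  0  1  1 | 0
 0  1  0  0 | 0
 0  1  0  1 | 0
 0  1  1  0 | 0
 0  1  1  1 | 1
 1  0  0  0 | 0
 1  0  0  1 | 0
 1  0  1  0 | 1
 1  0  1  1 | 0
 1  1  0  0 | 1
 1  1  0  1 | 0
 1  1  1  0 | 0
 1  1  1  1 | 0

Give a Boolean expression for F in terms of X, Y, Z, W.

F(X, Y, Z, W) = ((((NOT X AND Y) AND Z) AND W) OR (((X AND NOT Y) AND Z) AND NOT W)) OR (((X AND Y) AND NOT Z) AND NOT W)

The 1-rows are (0,1,1,1), (1,0,1,0), (1,1,0,0). Each contributes one minterm — ¬X·Y·Z·W; X·¬Y·Z·¬W; X·Y·¬Z·¬W — and their disjunction is a sum-of-products form of F.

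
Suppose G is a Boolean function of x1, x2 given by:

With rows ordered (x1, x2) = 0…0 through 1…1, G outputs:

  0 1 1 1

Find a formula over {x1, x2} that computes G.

The output is 1 whenever at least one input is 1 — the OR of all inputs.

G(x1, x2) = x1 or x2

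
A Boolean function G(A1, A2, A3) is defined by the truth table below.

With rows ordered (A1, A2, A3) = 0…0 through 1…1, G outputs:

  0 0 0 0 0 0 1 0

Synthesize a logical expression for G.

G is 1 on exactly one input, (1,1,0), whose minterm is A1·A2·¬A3. So G is just that conjunction.

G(A1, A2, A3) = (A1 ∧ A2) ∧ ¬A3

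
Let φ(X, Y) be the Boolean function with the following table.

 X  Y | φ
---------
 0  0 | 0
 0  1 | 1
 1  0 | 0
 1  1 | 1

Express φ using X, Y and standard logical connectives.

φ(X, Y) = Y

The output simply equals Y.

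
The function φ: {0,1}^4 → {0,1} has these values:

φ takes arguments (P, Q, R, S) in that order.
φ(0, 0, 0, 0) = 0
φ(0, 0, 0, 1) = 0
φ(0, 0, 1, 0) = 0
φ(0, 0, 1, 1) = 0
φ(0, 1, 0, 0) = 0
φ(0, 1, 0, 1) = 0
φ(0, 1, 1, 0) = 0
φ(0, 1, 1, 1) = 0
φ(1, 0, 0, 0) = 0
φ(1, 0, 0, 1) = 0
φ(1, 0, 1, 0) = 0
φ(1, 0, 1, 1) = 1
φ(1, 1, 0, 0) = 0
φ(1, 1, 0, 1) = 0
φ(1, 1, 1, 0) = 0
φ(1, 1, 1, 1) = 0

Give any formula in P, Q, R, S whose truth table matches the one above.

Only row (1,0,1,1) gives 1. That row's minterm P·¬Q·R·S is φ directly.

φ(P, Q, R, S) = ((P AND NOT Q) AND R) AND S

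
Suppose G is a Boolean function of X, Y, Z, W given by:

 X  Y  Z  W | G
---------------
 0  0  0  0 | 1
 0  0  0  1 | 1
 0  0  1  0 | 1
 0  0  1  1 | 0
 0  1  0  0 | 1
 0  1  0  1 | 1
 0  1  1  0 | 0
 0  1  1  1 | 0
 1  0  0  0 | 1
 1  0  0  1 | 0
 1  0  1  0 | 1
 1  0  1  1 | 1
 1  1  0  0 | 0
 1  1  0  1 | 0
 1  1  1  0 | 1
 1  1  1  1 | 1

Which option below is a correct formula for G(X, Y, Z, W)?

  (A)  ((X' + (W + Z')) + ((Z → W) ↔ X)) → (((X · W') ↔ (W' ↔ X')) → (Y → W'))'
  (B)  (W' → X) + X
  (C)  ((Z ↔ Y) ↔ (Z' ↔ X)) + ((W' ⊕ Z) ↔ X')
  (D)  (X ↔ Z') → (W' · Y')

D

(A) fails at (0,0,0,0): the formula yields 0, G is 1.
(B) fails at (0,0,0,0): the formula yields 0, G is 1.
(C) fails at (0,0,0,1): the formula yields 0, G is 1.
That leaves (D). Evaluating it on every row reproduces the table of G exactly.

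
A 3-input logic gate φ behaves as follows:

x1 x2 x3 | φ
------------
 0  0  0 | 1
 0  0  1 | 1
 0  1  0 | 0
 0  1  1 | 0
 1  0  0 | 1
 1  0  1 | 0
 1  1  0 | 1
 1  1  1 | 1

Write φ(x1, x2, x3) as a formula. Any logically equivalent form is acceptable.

φ(x1, x2, x3) = ((((x1' · x2) · x3') + ((x1' · x2) · x3)) + ((x1 · x2') · x3))'

The 0-rows are (0,1,0), (0,1,1), (1,0,1). Take each as a conjunction (¬x1·x2·¬x3, ¬x1·x2·x3, x1·¬x2·x3), form their disjunction, and complement — that gives a formula that is 1 everywhere φ is.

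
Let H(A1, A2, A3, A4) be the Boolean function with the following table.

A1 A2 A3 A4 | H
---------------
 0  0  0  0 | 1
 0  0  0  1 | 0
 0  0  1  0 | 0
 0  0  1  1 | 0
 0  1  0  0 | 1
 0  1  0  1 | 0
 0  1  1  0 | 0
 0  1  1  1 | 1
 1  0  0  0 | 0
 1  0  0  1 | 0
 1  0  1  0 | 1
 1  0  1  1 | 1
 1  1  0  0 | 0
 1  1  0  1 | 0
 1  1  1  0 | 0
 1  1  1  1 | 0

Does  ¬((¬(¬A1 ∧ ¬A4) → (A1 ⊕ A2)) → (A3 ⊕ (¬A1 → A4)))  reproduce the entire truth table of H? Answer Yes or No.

Check the formula against H row by row:
  A1=0, A2=0, A3=0, A4=0: formula gives 1, H = 1 ✓
  A1=0, A2=0, A3=0, A4=1: formula gives 0, H = 0 ✓
  A1=0, A2=0, A3=1, A4=0: formula gives 0, H = 0 ✓
  A1=0, A2=0, A3=1, A4=1: formula gives 0, H = 0 ✓
  … (the remaining 12 rows also agree.)
No disagreement on any input; they are logically equivalent.

Yes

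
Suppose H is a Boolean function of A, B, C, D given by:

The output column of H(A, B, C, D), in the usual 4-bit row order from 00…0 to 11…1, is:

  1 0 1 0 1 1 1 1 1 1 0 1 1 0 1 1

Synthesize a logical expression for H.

There are just 4 zero rows: (0,0,0,1), (0,0,1,1), (1,0,1,0), (1,1,0,1). Their minterms are ¬A·¬B·¬C·D, ¬A·¬B·C·D, A·¬B·C·¬D, A·B·¬C·D; the OR of those covers precisely the 0-outputs, and negating it yields H.

H(A, B, C, D) = NOT ((((((NOT A AND NOT B) AND NOT C) AND D) OR (((NOT A AND NOT B) AND C) AND D)) OR (((A AND NOT B) AND C) AND NOT D)) OR (((A AND B) AND NOT C) AND D))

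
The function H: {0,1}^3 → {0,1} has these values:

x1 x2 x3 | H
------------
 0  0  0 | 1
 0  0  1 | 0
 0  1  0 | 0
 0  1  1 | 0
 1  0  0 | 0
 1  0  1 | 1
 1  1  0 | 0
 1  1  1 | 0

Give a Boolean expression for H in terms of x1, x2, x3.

H(x1, x2, x3) = ((NOT x1 AND NOT x2) AND NOT x3) OR ((x1 AND NOT x2) AND x3)

Collect the rows where H=1 — (0,0,0), (1,0,1) — and write one minterm per row: ¬x1·¬x2·¬x3, x1·¬x2·x3. Their union (logical OR) reproduces the table exactly.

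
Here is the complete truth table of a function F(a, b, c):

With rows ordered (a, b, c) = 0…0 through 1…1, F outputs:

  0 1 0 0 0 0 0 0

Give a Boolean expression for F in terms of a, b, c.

Only row (0,0,1) gives 1. That row's minterm ¬a·¬b·c is F directly.

F(a, b, c) = (NOT a AND NOT b) AND c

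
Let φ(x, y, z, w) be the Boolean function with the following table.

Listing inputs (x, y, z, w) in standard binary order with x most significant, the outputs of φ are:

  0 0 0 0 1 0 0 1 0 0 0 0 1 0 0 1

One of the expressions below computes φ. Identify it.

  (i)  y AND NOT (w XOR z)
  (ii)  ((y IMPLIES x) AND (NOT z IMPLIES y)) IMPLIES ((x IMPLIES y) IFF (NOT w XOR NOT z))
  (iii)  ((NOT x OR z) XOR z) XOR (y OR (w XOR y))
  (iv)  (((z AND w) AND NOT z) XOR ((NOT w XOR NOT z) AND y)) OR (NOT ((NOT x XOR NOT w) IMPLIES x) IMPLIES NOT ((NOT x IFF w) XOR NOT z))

i

(ii) fails at (0,0,0,0): the formula yields 1, φ is 0.
(iii) fails at (0,0,0,0): the formula yields 1, φ is 0.
(iv) fails at (0,0,0,0): the formula yields 1, φ is 0.
Only (i) survives; checking it on all 16 rows confirms it matches φ.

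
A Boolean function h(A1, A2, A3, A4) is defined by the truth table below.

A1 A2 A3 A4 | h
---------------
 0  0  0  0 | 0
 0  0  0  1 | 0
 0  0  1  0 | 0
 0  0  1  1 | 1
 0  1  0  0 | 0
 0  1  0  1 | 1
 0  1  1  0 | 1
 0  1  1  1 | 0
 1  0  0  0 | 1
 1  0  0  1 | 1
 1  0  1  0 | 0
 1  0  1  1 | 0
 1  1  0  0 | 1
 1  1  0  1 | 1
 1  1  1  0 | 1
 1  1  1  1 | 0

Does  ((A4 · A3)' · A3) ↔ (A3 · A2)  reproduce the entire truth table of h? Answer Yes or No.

No

Check the formula against h row by row:
  A1=0, A2=0, A3=0, A4=0: formula gives 1, but h = 0 ✗
Row (0,0,0,0) is a counterexample, so the formula is not equivalent to h.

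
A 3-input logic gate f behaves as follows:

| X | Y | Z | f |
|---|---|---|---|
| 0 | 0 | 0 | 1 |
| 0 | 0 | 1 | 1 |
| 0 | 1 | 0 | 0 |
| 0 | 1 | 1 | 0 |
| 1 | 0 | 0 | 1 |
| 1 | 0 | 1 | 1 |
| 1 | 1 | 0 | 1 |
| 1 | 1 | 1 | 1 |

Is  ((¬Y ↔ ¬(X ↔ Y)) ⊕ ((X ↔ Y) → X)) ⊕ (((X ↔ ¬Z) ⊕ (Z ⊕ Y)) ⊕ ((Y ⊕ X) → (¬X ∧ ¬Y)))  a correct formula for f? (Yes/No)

Test each input against both f and the formula:
  X=0, Y=0, Z=0: formula gives 1, f = 1 ✓
  X=0, Y=0, Z=1: formula gives 1, f = 1 ✓
  X=0, Y=1, Z=0: formula gives 0, f = 0 ✓
  X=0, Y=1, Z=1: formula gives 0, f = 0 ✓
  X=1, Y=0, Z=0: formula gives 1, f = 1 ✓
  … (the remaining 3 rows also agree.)
No disagreement on any input; they are logically equivalent.

Yes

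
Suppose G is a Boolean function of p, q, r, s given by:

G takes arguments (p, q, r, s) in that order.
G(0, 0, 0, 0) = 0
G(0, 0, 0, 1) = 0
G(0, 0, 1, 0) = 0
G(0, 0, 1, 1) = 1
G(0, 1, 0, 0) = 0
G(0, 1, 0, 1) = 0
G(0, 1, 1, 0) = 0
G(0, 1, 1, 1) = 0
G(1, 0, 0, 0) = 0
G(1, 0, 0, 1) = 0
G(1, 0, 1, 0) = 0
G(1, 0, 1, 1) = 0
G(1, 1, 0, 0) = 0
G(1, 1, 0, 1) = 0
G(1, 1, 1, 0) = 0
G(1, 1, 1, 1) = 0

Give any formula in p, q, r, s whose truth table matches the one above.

G(p, q, r, s) = ((not p and not q) and r) and s

Only row (0,0,1,1) gives 1. That row's minterm ¬p·¬q·r·s is G directly.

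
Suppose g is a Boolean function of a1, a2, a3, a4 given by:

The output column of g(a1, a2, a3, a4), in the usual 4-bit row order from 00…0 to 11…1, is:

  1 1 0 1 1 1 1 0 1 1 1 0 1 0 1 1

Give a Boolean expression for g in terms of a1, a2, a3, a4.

g is 0 on only 4 rows — (0,0,1,0), (0,1,1,1), (1,0,1,1), (1,1,0,1). Writing each as a minterm (¬a1·¬a2·a3·¬a4, ¬a1·a2·a3·a4, a1·¬a2·a3·a4, a1·a2·¬a3·a4) and OR-ing them characterizes exactly where g=0, so g is the negation of that disjunction.

g(a1, a2, a3, a4) = ((((((a1' · a2') · a3) · a4') + (((a1' · a2) · a3) · a4)) + (((a1 · a2') · a3) · a4)) + (((a1 · a2) · a3') · a4))'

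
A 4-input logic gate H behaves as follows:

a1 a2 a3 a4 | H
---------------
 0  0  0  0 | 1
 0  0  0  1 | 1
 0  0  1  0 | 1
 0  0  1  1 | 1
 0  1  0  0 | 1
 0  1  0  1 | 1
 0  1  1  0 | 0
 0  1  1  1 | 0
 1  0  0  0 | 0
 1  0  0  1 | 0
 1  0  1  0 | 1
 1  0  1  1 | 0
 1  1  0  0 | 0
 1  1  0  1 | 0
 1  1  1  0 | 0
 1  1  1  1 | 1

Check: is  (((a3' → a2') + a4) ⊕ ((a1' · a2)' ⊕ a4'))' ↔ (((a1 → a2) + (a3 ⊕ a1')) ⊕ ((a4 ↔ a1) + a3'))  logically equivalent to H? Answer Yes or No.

No

Test each input against both H and the formula:
  a1=0, a2=0, a3=0, a4=0: formula gives 1, H = 1 ✓
  a1=0, a2=0, a3=0, a4=1: formula gives 0, but H = 1 ✗
Since they disagree at (0,0,0,1), the expression is not a correct formula for H.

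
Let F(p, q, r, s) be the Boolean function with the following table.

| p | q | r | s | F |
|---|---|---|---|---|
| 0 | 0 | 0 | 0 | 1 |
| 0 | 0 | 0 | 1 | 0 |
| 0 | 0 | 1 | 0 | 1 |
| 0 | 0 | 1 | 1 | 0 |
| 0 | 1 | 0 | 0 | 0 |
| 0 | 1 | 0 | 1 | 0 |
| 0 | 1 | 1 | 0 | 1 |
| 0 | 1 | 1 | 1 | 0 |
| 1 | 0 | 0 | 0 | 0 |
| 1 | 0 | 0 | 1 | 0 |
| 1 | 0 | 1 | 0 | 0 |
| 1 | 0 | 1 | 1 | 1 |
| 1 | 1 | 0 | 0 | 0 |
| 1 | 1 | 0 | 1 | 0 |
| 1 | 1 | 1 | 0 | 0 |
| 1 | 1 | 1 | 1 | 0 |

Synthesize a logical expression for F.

The 1-rows are (0,0,0,0), (0,0,1,0), (0,1,1,0), (1,0,1,1). Each contributes one minterm — ¬p·¬q·¬r·¬s; ¬p·¬q·r·¬s; ¬p·q·r·¬s; p·¬q·r·s — and their disjunction is a sum-of-products form of F.

F(p, q, r, s) = (((((NOT p AND NOT q) AND NOT r) AND NOT s) OR (((NOT p AND NOT q) AND r) AND NOT s)) OR (((NOT p AND q) AND r) AND NOT s)) OR (((p AND NOT q) AND r) AND s)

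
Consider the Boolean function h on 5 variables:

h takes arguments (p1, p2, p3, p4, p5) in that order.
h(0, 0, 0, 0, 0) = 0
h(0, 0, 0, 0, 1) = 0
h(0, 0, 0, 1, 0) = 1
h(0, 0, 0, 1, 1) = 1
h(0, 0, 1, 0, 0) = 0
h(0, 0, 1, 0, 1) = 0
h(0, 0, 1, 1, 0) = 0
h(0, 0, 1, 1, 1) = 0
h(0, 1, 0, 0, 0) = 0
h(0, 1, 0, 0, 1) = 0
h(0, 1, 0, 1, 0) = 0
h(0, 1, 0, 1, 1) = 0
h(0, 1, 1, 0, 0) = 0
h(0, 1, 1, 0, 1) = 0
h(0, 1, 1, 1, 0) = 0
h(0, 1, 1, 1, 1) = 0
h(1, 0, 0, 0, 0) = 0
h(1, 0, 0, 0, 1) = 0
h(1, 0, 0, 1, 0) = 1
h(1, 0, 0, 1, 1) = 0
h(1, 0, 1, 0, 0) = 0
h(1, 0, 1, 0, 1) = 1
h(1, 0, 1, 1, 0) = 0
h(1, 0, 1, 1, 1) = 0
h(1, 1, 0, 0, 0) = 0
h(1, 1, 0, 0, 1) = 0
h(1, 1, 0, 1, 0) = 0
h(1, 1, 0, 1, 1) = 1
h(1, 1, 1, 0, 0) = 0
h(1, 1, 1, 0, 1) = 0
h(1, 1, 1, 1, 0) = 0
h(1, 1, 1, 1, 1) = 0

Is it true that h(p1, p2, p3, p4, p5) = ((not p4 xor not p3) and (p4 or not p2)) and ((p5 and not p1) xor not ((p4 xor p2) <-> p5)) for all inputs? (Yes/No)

Yes

Evaluate ((not p4 xor not p3) and (p4 or not p2)) and ((p5 and not p1) xor not ((p4 xor p2) <-> p5)) on each row and compare to h:
  p1=0, p2=0, p3=0, p4=0, p5=0: formula gives 0, h = 0 ✓
  p1=0, p2=0, p3=0, p4=0, p5=1: formula gives 0, h = 0 ✓
  p1=0, p2=0, p3=0, p4=1, p5=0: formula gives 1, h = 1 ✓
  p1=0, p2=0, p3=0, p4=1, p5=1: formula gives 1, h = 1 ✓
  … (the remaining 28 rows also agree.)
Every row agrees, so the formula is equivalent.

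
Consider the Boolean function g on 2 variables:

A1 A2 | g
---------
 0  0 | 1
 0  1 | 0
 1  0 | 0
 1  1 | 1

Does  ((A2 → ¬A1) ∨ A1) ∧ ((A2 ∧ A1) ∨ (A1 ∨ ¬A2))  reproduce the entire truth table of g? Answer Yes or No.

No

Evaluate ((A2 → ¬A1) ∨ A1) ∧ ((A2 ∧ A1) ∨ (A1 ∨ ¬A2)) on each row and compare to g:
  A1=0, A2=0: formula gives 1, g = 1 ✓
  A1=0, A2=1: formula gives 0, g = 0 ✓
  A1=1, A2=0: formula gives 1, but g = 0 ✗
Since they disagree at (1,0), the expression is not a correct formula for g.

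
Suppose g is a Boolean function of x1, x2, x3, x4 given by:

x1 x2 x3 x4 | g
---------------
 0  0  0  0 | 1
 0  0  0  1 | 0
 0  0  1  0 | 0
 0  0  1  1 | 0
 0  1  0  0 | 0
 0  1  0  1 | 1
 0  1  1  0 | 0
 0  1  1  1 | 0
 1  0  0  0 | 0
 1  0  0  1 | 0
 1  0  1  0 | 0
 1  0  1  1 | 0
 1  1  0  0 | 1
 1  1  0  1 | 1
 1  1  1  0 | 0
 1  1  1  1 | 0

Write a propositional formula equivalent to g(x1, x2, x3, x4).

g(x1, x2, x3, x4) = (((((~x1 & ~x2) & ~x3) & ~x4) | (((~x1 & x2) & ~x3) & x4)) | (((x1 & x2) & ~x3) & ~x4)) | (((x1 & x2) & ~x3) & x4)

g=1 on 4 inputs: (0,0,0,0), (0,1,0,1), (1,1,0,0), (1,1,0,1). Reading each as a conjunction of literals (¬x1·¬x2·¬x3·¬x4, ¬x1·x2·¬x3·x4, x1·x2·¬x3·¬x4, x1·x2·¬x3·x4) and taking the OR gives the canonical DNF.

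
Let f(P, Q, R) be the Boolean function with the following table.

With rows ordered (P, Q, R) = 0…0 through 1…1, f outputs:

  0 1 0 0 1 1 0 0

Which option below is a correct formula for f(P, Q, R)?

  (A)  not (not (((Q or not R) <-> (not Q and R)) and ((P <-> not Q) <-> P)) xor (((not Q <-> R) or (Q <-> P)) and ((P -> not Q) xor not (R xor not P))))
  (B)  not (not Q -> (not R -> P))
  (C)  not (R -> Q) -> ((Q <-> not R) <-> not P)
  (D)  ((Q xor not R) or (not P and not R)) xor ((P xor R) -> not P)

(A): at (0,0,0) it gives 1, but f = 0 — eliminated.
(B): at (0,0,0) it gives 1, but f = 0 — eliminated.
(C): at (0,0,0) it gives 1, but f = 0 — eliminated.
That leaves (D). Evaluating it on every row reproduces the table of f exactly.

D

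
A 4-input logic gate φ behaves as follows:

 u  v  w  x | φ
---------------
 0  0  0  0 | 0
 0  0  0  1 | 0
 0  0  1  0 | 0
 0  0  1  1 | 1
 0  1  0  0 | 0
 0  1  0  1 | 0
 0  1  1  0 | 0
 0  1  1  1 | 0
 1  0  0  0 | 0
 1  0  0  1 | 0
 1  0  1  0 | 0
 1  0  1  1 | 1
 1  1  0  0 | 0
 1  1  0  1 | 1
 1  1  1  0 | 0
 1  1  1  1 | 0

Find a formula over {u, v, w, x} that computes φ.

φ(u, v, w, x) = ((((not u and not v) and w) and x) or (((u and not v) and w) and x)) or (((u and v) and not w) and x)

The 1-rows are (0,0,1,1), (1,0,1,1), (1,1,0,1). Each contributes one minterm — ¬u·¬v·w·x; u·¬v·w·x; u·v·¬w·x — and their disjunction is a sum-of-products form of φ.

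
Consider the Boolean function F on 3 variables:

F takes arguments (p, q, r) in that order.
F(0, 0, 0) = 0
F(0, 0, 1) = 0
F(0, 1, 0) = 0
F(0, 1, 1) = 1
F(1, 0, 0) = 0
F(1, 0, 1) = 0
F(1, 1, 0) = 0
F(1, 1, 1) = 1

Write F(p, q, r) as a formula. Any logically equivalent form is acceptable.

Collect the rows where F=1 — (0,1,1), (1,1,1) — and write one minterm per row: ¬p·q·r, p·q·r. Their union (logical OR) reproduces the table exactly.

F(p, q, r) = ((not p and q) and r) or ((p and q) and r)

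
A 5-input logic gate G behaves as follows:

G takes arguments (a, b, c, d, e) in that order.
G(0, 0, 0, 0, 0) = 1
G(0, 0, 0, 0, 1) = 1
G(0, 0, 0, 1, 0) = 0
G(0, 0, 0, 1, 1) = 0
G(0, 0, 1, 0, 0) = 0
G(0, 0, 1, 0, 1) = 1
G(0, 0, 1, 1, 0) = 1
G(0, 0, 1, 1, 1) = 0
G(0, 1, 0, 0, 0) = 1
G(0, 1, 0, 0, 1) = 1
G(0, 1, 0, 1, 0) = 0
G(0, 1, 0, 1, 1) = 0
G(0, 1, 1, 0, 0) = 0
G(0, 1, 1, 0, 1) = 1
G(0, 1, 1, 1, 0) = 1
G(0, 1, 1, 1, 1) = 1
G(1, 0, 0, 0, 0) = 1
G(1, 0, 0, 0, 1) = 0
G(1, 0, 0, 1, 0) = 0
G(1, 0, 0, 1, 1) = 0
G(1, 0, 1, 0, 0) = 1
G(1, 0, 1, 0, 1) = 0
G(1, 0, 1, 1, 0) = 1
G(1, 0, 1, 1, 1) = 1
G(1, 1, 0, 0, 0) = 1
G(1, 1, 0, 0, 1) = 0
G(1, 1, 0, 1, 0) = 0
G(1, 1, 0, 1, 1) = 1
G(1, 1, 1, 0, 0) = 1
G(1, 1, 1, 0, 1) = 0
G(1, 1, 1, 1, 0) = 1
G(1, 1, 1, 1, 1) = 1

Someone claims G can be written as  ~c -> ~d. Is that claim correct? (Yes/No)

Test each input against both G and the formula:
  a=0, b=0, c=0, d=0, e=0: formula gives 1, G = 1 ✓
  a=0, b=0, c=0, d=0, e=1: formula gives 1, G = 1 ✓
  a=0, b=0, c=0, d=1, e=0: formula gives 0, G = 0 ✓
  a=0, b=0, c=0, d=1, e=1: formula gives 0, G = 0 ✓
  a=0, b=0, c=1, d=0, e=0: formula gives 1, but G = 0 ✗
A single disagreement suffices: at (0,0,1,0,0) they differ, so the formula does not compute G.

No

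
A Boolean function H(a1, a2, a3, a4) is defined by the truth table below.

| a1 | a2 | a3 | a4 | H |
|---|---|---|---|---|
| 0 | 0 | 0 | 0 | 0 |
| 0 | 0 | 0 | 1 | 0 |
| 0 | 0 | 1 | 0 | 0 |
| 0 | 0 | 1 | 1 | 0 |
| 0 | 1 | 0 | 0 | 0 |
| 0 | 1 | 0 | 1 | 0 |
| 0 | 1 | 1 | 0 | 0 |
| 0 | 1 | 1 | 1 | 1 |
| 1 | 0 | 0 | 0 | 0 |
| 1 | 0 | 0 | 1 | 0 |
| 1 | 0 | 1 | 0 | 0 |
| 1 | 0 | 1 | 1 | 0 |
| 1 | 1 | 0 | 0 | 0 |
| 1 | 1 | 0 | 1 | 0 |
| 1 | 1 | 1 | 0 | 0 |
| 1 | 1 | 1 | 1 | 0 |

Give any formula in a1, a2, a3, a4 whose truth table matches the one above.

H is 1 on exactly one input, (0,1,1,1), whose minterm is ¬a1·a2·a3·a4. So H is just that conjunction.

H(a1, a2, a3, a4) = ((NOT a1 AND a2) AND a3) AND a4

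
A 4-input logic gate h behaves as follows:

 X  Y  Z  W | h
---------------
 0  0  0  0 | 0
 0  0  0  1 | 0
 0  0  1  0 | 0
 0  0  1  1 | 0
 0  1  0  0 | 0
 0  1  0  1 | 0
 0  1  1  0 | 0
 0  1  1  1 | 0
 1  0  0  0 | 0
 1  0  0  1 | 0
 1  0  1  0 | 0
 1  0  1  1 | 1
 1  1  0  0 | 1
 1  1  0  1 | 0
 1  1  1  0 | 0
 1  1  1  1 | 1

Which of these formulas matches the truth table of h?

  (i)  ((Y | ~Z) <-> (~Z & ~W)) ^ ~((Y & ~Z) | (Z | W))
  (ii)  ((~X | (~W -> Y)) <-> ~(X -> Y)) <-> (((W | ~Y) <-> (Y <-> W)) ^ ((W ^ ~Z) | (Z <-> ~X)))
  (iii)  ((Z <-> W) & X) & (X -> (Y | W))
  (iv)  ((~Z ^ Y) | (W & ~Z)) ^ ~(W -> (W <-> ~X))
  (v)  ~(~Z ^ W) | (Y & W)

(i): at (0,0,1,0) it gives 1, but h = 0 — eliminated.
(ii): at (0,0,0,0) it gives 1, but h = 0 — eliminated.
(iv): at (0,0,0,0) it gives 1, but h = 0 — eliminated.
(v): at (0,0,0,1) it gives 1, but h = 0 — eliminated.
That leaves (iii). Evaluating it on every row reproduces the table of h exactly.

iii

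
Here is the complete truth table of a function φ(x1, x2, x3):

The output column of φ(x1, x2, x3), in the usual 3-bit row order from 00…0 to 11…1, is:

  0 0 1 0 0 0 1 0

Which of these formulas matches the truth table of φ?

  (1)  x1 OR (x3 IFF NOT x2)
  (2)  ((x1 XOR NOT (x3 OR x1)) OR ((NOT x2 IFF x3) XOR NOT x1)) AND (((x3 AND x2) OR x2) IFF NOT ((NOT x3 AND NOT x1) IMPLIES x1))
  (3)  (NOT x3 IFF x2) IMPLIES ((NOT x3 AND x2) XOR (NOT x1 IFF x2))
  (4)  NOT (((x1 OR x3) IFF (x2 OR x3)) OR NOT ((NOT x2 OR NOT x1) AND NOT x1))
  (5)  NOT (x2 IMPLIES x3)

(1): at (0,0,1) it gives 1, but φ = 0 — eliminated.
(2): at (1,0,0) it gives 1, but φ = 0 — eliminated.
(3): at (0,0,0) it gives 1, but φ = 0 — eliminated.
(4): at (1,1,0) it gives 0, but φ = 1 — eliminated.
(5) is the remaining candidate, and it agrees with φ on all 8 inputs.

5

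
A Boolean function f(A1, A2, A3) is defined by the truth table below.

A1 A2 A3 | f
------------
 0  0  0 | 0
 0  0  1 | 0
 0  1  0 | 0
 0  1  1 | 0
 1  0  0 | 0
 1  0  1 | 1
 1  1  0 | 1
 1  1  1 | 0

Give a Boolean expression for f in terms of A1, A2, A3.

f=1 on 2 inputs: (1,0,1), (1,1,0). Reading each as a conjunction of literals (A1·¬A2·A3, A1·A2·¬A3) and taking the OR gives the canonical DNF.

f(A1, A2, A3) = ((A1 & ~A2) & A3) | ((A1 & A2) & ~A3)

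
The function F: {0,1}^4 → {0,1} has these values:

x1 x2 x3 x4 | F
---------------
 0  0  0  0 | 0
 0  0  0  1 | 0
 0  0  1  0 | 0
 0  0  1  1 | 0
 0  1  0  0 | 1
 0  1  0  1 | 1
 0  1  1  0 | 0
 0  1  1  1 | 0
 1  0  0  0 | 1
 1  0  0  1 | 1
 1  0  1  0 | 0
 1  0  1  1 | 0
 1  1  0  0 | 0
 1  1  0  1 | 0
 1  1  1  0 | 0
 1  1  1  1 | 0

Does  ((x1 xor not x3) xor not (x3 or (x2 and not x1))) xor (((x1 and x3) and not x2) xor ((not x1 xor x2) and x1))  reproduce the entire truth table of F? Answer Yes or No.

Yes

Test each input against both F and the formula:
  x1=0, x2=0, x3=0, x4=0: formula gives 0, F = 0 ✓
  x1=0, x2=0, x3=0, x4=1: formula gives 0, F = 0 ✓
  x1=0, x2=0, x3=1, x4=0: formula gives 0, F = 0 ✓
  x1=0, x2=0, x3=1, x4=1: formula gives 0, F = 0 ✓
  …and likewise for the remaining 12 rows.
All 16 rows match — the expression computes F exactly.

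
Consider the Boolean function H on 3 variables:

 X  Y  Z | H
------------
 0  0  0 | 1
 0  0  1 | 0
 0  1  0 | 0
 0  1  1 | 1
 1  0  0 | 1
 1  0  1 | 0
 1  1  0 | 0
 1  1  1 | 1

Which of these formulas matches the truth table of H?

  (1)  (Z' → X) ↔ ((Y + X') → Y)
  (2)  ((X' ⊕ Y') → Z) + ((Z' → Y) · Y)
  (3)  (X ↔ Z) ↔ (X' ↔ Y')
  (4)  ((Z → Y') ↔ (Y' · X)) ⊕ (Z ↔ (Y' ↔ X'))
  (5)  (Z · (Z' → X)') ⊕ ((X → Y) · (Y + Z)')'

3

(1): at (1,0,1) it gives 1, but H = 0 — eliminated.
(2): at (0,0,1) it gives 1, but H = 0 — eliminated.
(4): at (0,0,0) it gives 0, but H = 1 — eliminated.
(5): at (0,0,0) it gives 0, but H = 1 — eliminated.
Only (3) survives; checking it on all 8 rows confirms it matches H.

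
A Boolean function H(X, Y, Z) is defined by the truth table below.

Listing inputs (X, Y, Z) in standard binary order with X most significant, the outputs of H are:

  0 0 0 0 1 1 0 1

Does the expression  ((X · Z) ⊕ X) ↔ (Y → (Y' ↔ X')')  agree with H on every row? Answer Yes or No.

Check the formula against H row by row:
  X=0, Y=0, Z=0: formula gives 0, H = 0 ✓
  X=0, Y=0, Z=1: formula gives 0, H = 0 ✓
  X=0, Y=1, Z=0: formula gives 0, H = 0 ✓
  X=0, Y=1, Z=1: formula gives 0, H = 0 ✓
  X=1, Y=0, Z=0: formula gives 1, H = 1 ✓
  X=1, Y=0, Z=1: formula gives 0, but H = 1 ✗
A single disagreement suffices: at (1,0,1) they differ, so the formula does not compute H.

No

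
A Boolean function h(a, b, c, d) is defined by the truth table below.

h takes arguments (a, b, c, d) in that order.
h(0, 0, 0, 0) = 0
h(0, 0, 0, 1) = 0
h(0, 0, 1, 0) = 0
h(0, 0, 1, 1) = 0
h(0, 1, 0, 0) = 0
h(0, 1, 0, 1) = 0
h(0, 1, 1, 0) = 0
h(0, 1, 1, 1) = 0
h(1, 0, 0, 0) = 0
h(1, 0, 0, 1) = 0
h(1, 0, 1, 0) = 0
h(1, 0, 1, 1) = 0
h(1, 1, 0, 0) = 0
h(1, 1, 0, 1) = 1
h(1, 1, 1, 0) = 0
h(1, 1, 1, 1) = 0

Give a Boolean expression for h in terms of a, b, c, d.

h(a, b, c, d) = ((a and b) and not c) and d

h is 1 on exactly one input, (1,1,0,1), whose minterm is a·b·¬c·d. So h is just that conjunction.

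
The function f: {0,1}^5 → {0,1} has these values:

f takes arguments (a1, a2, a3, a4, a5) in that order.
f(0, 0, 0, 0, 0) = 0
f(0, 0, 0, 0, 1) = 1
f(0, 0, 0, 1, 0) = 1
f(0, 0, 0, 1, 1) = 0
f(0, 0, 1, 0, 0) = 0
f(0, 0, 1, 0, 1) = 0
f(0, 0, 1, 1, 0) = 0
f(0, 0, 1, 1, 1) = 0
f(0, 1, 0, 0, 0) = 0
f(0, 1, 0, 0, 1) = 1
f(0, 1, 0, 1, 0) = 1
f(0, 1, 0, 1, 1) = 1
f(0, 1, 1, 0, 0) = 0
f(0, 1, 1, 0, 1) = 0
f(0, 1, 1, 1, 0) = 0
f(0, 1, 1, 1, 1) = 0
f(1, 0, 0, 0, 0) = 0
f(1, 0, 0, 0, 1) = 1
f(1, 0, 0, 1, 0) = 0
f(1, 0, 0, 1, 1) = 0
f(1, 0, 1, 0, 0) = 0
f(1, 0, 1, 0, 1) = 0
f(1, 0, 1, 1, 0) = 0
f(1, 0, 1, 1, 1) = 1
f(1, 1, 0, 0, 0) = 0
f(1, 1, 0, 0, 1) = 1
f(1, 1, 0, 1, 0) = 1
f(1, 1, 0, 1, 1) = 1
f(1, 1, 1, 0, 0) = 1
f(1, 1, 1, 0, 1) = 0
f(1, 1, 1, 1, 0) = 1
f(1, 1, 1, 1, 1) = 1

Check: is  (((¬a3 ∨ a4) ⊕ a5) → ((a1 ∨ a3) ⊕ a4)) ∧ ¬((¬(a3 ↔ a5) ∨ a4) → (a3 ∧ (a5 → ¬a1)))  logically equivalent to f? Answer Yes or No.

Check the formula against f row by row:
  a1=0, a2=0, a3=0, a4=0, a5=0: formula gives 0, f = 0 ✓
  a1=0, a2=0, a3=0, a4=0, a5=1: formula gives 1, f = 1 ✓
  a1=0, a2=0, a3=0, a4=1, a5=0: formula gives 1, f = 1 ✓
  a1=0, a2=0, a3=0, a4=1, a5=1: formula gives 1, but f = 0 ✗
Row (0,0,0,1,1) is a counterexample, so the formula is not equivalent to f.

No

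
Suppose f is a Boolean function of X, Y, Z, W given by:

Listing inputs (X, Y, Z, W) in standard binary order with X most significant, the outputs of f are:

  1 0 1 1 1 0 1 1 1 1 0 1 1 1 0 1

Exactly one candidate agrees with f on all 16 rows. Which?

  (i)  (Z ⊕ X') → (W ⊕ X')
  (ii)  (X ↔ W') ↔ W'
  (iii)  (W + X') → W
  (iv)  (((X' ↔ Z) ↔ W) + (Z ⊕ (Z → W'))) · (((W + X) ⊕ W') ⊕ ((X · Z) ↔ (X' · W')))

(ii) disagrees with f on (0,0,0,0) (formula → 0, table → 1); rule it out.
(iii) disagrees with f on (0,0,0,0) (formula → 0, table → 1); rule it out.
(iv) disagrees with f on (0,0,1,0) (formula → 0, table → 1); rule it out.
(i) is the remaining candidate, and it agrees with f on all 16 inputs.

i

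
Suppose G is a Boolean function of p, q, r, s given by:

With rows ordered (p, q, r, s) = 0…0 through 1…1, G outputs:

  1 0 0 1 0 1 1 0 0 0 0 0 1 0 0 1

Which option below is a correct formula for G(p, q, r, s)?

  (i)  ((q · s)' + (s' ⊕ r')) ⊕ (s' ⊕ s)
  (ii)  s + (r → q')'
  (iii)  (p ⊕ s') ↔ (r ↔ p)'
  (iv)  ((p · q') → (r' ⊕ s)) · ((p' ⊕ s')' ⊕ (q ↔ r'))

(i): at (0,0,0,0) it gives 0, but G = 1 — eliminated.
(ii): at (0,0,0,0) it gives 0, but G = 1 — eliminated.
(iii): at (0,0,0,0) it gives 0, but G = 1 — eliminated.
Only (iv) survives; checking it on all 16 rows confirms it matches G.

iv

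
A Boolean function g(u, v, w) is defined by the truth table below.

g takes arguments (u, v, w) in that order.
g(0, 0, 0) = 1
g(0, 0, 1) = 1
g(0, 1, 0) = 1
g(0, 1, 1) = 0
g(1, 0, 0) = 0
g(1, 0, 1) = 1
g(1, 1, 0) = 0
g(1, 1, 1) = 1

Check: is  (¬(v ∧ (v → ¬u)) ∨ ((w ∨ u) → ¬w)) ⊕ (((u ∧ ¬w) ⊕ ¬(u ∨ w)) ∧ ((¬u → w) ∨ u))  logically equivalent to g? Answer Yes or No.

Test each input against both g and the formula:
  u=0, v=0, w=0: formula gives 1, g = 1 ✓
  u=0, v=0, w=1: formula gives 1, g = 1 ✓
  u=0, v=1, w=0: formula gives 1, g = 1 ✓
  u=0, v=1, w=1: formula gives 0, g = 0 ✓
  u=1, v=0, w=0: formula gives 0, g = 0 ✓
  …and likewise for the remaining 3 rows.
No disagreement on any input; they are logically equivalent.

Yes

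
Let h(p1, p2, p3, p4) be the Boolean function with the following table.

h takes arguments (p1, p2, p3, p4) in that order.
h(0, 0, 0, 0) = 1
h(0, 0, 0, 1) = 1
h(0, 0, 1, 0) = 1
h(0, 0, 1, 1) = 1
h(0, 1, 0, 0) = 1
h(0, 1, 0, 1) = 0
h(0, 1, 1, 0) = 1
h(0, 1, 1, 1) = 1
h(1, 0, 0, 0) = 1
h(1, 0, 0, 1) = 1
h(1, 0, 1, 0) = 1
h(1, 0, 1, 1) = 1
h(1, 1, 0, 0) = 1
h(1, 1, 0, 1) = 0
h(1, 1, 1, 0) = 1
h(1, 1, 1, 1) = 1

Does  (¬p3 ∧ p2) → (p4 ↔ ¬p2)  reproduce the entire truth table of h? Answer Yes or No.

Yes

Evaluate (¬p3 ∧ p2) → (p4 ↔ ¬p2) on each row and compare to h:
  p1=0, p2=0, p3=0, p4=0: formula gives 1, h = 1 ✓
  p1=0, p2=0, p3=0, p4=1: formula gives 1, h = 1 ✓
  p1=0, p2=0, p3=1, p4=0: formula gives 1, h = 1 ✓
  p1=0, p2=0, p3=1, p4=1: formula gives 1, h = 1 ✓
  … (the remaining 12 rows also agree.)
No disagreement on any input; they are logically equivalent.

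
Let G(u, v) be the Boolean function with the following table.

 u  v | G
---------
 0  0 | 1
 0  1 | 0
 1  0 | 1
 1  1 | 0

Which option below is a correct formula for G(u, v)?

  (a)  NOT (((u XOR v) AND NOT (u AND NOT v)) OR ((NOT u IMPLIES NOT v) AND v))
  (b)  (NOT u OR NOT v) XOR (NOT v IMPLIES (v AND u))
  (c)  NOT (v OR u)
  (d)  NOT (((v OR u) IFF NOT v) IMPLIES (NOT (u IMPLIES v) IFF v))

a

(b) fails at (1,1): the formula yields 1, G is 0.
(c) fails at (1,0): the formula yields 0, G is 1.
(d) fails at (0,0): the formula yields 0, G is 1.
That leaves (a). Evaluating it on every row reproduces the table of G exactly.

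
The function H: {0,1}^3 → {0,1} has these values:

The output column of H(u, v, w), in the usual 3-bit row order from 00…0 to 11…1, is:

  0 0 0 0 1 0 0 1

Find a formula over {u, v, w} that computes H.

H(u, v, w) = ((u & ~v) & ~w) | ((u & v) & w)

H=1 on 2 inputs: (1,0,0), (1,1,1). Reading each as a conjunction of literals (u·¬v·¬w, u·v·w) and taking the OR gives the canonical DNF.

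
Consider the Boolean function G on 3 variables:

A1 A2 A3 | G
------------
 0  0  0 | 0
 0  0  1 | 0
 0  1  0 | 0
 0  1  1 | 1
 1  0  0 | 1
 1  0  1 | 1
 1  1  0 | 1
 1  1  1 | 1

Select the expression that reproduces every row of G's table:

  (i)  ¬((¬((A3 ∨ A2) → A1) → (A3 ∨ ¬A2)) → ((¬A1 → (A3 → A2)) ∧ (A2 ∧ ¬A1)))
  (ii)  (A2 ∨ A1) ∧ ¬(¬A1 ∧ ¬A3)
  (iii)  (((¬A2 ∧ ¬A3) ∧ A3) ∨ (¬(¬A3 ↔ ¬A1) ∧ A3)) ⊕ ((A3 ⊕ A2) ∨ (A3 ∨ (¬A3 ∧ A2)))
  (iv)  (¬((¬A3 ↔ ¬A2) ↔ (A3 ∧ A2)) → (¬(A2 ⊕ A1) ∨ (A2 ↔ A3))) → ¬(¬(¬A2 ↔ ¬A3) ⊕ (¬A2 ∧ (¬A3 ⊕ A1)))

(i) fails at (0,0,0): the formula yields 1, G is 0.
(iii) fails at (0,1,0): the formula yields 1, G is 0.
(iv) fails at (1,1,0): the formula yields 0, G is 1.
Only (ii) survives; checking it on all 8 rows confirms it matches G.

ii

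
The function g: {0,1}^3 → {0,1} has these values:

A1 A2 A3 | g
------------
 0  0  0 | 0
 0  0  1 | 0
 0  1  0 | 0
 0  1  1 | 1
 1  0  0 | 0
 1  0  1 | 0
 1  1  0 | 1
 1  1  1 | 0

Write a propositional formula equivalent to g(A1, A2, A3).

g(A1, A2, A3) = ((A1' · A2) · A3) + ((A1 · A2) · A3')

The 1-rows are (0,1,1), (1,1,0). Each contributes one minterm — ¬A1·A2·A3; A1·A2·¬A3 — and their disjunction is a sum-of-products form of g.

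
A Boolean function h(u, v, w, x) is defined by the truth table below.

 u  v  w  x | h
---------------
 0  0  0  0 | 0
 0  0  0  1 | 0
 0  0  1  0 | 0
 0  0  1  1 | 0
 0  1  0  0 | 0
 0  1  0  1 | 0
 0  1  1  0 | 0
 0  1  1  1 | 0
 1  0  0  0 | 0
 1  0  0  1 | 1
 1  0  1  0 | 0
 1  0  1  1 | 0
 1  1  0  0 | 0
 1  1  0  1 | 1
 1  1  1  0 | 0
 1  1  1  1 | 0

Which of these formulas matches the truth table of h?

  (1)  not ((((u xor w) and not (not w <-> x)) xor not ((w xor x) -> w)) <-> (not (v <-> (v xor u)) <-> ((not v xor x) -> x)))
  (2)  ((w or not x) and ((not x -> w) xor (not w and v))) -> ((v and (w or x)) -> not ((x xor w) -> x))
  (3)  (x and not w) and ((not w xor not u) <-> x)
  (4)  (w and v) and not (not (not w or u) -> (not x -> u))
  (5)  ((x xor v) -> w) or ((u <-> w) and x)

(1) fails at (0,0,0,0): the formula yields 1, h is 0.
(2) fails at (0,0,0,0): the formula yields 1, h is 0.
(4) fails at (0,1,1,0): the formula yields 1, h is 0.
(5) fails at (0,0,0,0): the formula yields 1, h is 0.
That leaves (3). Evaluating it on every row reproduces the table of h exactly.

3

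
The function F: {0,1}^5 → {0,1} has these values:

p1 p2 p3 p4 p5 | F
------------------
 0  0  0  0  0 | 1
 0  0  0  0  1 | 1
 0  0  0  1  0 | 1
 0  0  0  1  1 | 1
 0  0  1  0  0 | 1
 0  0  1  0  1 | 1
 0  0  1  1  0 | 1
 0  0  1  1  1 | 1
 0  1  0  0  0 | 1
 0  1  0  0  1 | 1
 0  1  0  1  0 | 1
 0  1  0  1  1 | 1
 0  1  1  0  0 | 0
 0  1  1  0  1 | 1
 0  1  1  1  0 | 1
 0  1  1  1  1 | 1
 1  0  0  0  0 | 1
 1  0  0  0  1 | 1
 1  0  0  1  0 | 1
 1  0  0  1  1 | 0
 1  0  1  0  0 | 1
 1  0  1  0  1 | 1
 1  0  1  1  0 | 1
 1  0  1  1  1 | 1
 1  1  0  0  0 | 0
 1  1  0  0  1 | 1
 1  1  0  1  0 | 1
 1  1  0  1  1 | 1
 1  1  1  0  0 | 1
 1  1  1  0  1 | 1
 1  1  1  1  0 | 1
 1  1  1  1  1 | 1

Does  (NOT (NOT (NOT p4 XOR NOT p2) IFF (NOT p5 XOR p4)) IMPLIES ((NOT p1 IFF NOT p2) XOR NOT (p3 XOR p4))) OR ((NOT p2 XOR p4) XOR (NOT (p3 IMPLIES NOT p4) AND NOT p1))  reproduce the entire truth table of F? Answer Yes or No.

Yes

Test each input against both F and the formula:
  p1=0, p2=0, p3=0, p4=0, p5=0: formula gives 1, F = 1 ✓
  p1=0, p2=0, p3=0, p4=0, p5=1: formula gives 1, F = 1 ✓
  p1=0, p2=0, p3=0, p4=1, p5=0: formula gives 1, F = 1 ✓
  p1=0, p2=0, p3=0, p4=1, p5=1: formula gives 1, F = 1 ✓
  … (the remaining 28 rows also agree.)
Every row agrees, so the formula is equivalent.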